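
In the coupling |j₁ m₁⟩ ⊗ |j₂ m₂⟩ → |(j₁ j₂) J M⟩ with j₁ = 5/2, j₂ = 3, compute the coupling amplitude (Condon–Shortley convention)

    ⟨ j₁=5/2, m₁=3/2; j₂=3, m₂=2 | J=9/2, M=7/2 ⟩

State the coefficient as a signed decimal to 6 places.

triangle: 1!*4!*5!/11! = 2880/39916800
(j±m)!: 4!*1!*5!*1!*8!*1! = 116121600
prefactor² = (2J+1)*Δ*N² = 921600/11
  k=0: +1/(0!*1!*1!*5!*3!*0!) = 1/720
  k=1: −1/(1!*0!*0!*4!*4!*1!) = -1/576
Σ = -1/2880  ⇒  CG² = 921600/11*(-1/2880)² = 1/99
CG = −√(1/99) = -0.100504

−√(1/99) = -0.100504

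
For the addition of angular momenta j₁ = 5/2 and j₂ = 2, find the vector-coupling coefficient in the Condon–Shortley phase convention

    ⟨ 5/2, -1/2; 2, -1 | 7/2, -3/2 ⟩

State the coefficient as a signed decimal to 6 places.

+0.308607

√[8·1!4!3!/9! · 2!3!1!3!2!5!] = √(384/7)
  +(−1)^0/∏(0,1,3,1,1,2)! = 1/12  (running 1/12)
  +(−1)^1/∏(1,0,2,0,2,3)! = -1/24  (running 1/24)
⟨..|..⟩ = √(384/7)·(1/24) = +0.308607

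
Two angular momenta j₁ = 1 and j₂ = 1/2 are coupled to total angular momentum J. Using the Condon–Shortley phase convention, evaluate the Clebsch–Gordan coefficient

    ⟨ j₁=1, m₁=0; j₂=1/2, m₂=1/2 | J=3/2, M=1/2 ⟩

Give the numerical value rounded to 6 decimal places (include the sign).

√[4·0!2!1!/4! · 1!1!1!0!2!1!] = √(2/3)
  +(−1)^0/∏(0,0,1,1,1,0)! = 1  (running 1)
⟨..|..⟩ = √(2/3)·(1) = +0.816497

+√(2/3) = +0.816497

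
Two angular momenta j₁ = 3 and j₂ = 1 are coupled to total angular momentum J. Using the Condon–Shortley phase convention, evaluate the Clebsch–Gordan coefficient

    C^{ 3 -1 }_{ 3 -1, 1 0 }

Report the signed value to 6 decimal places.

triangle: 1!·5!·1!/8! = 120/40320
(j±m)!: 2!·4!·1!·1!·2!·4! = 2304
prefactor² = (2J+1)·Δ·N² = 48
  k=0: +1/(0!·1!·4!·1!·1!·0!) = 1/24
  k=1: −1/(1!·0!·3!·0!·2!·1!) = -1/12
Σ = -1/24  ⇒  CG² = 48·(-1/24)² = 1/12
CG = −√(1/12) = -0.288675

-0.288675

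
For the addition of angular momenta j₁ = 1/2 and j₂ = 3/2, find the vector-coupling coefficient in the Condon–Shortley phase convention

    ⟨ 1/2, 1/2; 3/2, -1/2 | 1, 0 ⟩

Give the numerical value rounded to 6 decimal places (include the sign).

triangle: 1!*0!*2!/4! = 2/24
(j±m)!: 1!*0!*1!*2!*1!*1! = 2
prefactor² = (2J+1)*Δ*N² = 1/2
  k=0: +1/(0!*1!*0!*1!*0!*1!) = 1
Σ = 1  ⇒  CG² = 1/2*1² = 1/2
CG = +√(1/2) = +0.707107

+0.707107  (= +√(1/2))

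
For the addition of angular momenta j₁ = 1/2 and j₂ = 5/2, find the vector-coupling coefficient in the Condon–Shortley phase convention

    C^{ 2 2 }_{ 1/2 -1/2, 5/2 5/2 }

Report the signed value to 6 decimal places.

j₁+j₂−J=1  J+j₁−j₂=0  J−j₁+j₂=4  j₁+j₂+J+1=6
(j₁±m₁, j₂±m₂, J±M) = (0,1,5,0,4,0)
P² = 480
sum k=1..1:
  [1] −1/24 = -1/24
S = -1/24
C² = P²·S² = 5/6 ; C = -0.912871

−√(5/6) = -0.912871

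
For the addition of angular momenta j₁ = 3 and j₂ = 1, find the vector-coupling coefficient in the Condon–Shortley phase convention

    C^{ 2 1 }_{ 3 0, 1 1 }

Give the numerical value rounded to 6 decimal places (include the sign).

+√(1/7) = +0.377964

j₁+j₂−J=2  J+j₁−j₂=4  J−j₁+j₂=0  j₁+j₂+J+1=7
(j₁±m₁, j₂±m₂, J±M) = (3,3,2,0,3,1)
P² = 144/7
sum k=2..2:
  [2] +1/12 = 1/12
S = 1/12
C² = P²·S² = 1/7 ; C = +0.377964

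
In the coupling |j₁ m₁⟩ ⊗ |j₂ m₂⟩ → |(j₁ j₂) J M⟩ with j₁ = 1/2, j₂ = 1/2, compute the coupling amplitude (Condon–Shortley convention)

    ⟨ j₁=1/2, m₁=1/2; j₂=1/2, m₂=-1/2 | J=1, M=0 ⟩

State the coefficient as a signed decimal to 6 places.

j₁+j₂−J=0  J+j₁−j₂=1  J−j₁+j₂=1  j₁+j₂+J+1=3
(j₁±m₁, j₂±m₂, J±M) = (1,0,0,1,1,1)
P² = 1/2
sum k=0..0:
  [0] +1/1 = 1
S = 1
C² = P²·S² = 1/2 ; C = +0.707107

+√(1/2) ≈ +0.707107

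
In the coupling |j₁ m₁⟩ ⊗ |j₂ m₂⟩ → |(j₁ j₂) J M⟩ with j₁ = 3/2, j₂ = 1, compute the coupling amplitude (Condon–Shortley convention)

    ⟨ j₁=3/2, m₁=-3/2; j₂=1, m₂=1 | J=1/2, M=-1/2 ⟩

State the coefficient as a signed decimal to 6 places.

+0.707107

j₁+j₂−J=2  J+j₁−j₂=1  J−j₁+j₂=0  j₁+j₂+J+1=4
(j₁±m₁, j₂±m₂, J±M) = (0,3,2,0,0,1)
P² = 2
sum k=2..2:
  [2] +1/2 = 1/2
S = 1/2
C² = P²·S² = 1/2 ; C = +0.707107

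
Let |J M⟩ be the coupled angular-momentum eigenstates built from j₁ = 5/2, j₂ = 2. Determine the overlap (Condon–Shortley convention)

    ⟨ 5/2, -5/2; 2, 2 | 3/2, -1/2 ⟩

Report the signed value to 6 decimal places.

√[4·3!2!1!/7! · 0!5!4!0!1!2!] = √(384/7)
  +(−1)^3/∏(3,0,2,1,0,0)! = -1/12  (running -1/12)
⟨..|..⟩ = √(384/7)·(-1/12) = -0.617213

-0.617213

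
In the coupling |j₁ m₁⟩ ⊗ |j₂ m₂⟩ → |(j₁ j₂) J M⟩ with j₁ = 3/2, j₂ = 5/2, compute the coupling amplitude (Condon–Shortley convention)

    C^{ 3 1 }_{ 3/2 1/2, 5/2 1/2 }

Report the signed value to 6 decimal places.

+√(1/60) ≈ +0.129099

√[7·1!2!4!/8! · 2!1!3!2!4!2!] = √(48/5)
  +(−1)^0/∏(0,1,1,3,1,1)! = 1/6  (running 1/6)
  +(−1)^1/∏(1,0,0,2,2,2)! = -1/8  (running 1/24)
⟨..|..⟩ = √(48/5)·(1/24) = +0.129099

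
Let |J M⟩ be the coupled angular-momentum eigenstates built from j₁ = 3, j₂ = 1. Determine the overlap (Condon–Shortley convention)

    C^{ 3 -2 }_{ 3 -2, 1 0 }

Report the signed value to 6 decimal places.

−√(1/3) ≈ -0.577350

j₁+j₂−J=1  J+j₁−j₂=5  J−j₁+j₂=1  j₁+j₂+J+1=8
(j₁±m₁, j₂±m₂, J±M) = (1,5,1,1,1,5)
P² = 300
sum k=0..1:
  [0] +1/120 = 1/120
  [1] −1/24 = -1/24
S = -1/30
C² = P²·S² = 1/3 ; C = -0.577350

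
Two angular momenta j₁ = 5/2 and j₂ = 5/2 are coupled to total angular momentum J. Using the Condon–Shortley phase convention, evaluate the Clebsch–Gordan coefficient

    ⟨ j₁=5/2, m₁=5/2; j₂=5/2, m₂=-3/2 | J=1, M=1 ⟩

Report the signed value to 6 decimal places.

+√(1/7) = +0.377964

triangle: 4!·1!·1!/7! = 24/5040
(j±m)!: 5!·0!·1!·4!·2!·0! = 5760
prefactor² = (2J+1)·Δ·N² = 576/7
  k=0: +1/(0!·4!·0!·1!·1!·0!) = 1/24
Σ = 1/24  ⇒  CG² = 576/7·1/24² = 1/7
CG = +√(1/7) = +0.377964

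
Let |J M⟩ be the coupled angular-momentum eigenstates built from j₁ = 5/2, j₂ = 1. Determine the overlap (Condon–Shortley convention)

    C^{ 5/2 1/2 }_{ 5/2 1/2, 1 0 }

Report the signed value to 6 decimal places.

+√(1/35) ≈ +0.169031

j₁+j₂−J=1  J+j₁−j₂=4  J−j₁+j₂=1  j₁+j₂+J+1=7
(j₁±m₁, j₂±m₂, J±M) = (3,2,1,1,3,2)
P² = 144/35
sum k=0..1:
  [0] +1/4 = 1/4
  [1] −1/6 = -1/6
S = 1/12
C² = P²·S² = 1/35 ; C = +0.169031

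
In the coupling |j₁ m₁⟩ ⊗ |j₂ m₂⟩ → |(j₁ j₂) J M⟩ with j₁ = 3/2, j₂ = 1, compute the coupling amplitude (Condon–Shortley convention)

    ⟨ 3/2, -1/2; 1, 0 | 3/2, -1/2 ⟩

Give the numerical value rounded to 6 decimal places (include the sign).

-0.258199

triangle: 1!×2!×1!/5! = 2/120
(j±m)!: 1!×2!×1!×1!×1!×2! = 4
prefactor² = (2J+1)×Δ×N² = 4/15
  k=0: +1/(0!×1!×2!×1!×0!×0!) = 1/2
  k=1: −1/(1!×0!×1!×0!×1!×1!) = -1
Σ = -1/2  ⇒  CG² = 4/15×(-1/2)² = 1/15
CG = −√(1/15) = -0.258199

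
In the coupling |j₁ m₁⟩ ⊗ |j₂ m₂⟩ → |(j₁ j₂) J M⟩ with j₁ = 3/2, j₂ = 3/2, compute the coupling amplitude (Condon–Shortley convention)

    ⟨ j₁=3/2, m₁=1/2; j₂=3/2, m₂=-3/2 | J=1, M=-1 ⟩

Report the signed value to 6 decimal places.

+√(3/10) ≈ +0.547723

j₁+j₂−J=2  J+j₁−j₂=1  J−j₁+j₂=1  j₁+j₂+J+1=5
(j₁±m₁, j₂±m₂, J±M) = (2,1,0,3,0,2)
P² = 6/5
sum k=0..0:
  [0] +1/2 = 1/2
S = 1/2
C² = P²·S² = 3/10 ; C = +0.547723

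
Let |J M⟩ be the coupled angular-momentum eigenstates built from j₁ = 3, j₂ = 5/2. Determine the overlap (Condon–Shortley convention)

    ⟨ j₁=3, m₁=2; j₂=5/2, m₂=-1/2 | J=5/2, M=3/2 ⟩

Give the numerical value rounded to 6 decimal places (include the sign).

triangle: 3!*3!*2!/9! = 72/362880
(j±m)!: 5!*1!*2!*3!*4!*1! = 34560
prefactor² = (2J+1)*Δ*N² = 288/7
  k=0: +1/(0!*3!*1!*2!*2!*0!) = 1/24
  k=1: −1/(1!*2!*0!*1!*3!*1!) = -1/12
Σ = -1/24  ⇒  CG² = 288/7*(-1/24)² = 1/14
CG = −√(1/14) = -0.267261

-0.267261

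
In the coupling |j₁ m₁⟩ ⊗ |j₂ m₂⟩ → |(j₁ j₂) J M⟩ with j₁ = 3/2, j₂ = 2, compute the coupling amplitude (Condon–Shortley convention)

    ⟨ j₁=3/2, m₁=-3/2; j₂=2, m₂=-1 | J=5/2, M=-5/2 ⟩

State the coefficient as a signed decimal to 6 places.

√[6·1!2!3!/7! · 0!3!1!3!0!5!] = √(432/7)
  +(−1)^1/∏(1,0,2,0,0,3)! = -1/12  (running -1/12)
⟨..|..⟩ = √(432/7)·(-1/12) = -0.654654

−√(3/7) = -0.654654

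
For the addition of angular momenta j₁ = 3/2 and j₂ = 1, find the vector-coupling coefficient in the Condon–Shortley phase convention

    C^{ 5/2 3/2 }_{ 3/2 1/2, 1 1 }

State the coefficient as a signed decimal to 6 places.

+0.774597

triangle: 0!*3!*2!/6! = 12/720
(j±m)!: 2!*1!*2!*0!*4!*1! = 96
prefactor² = (2J+1)*Δ*N² = 48/5
  k=0: +1/(0!*0!*1!*2!*2!*0!) = 1/4
Σ = 1/4  ⇒  CG² = 48/5*1/4² = 3/5
CG = +√(3/5) = +0.774597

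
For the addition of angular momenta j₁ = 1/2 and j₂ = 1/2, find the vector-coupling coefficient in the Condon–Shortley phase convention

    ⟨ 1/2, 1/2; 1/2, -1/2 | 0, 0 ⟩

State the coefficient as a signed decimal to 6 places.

+0.707107  (= +√(1/2))

j₁+j₂−J=1  J+j₁−j₂=0  J−j₁+j₂=0  j₁+j₂+J+1=2
(j₁±m₁, j₂±m₂, J±M) = (1,0,0,1,0,0)
P² = 1/2
sum k=0..0:
  [0] +1/1 = 1
S = 1
C² = P²·S² = 1/2 ; C = +0.707107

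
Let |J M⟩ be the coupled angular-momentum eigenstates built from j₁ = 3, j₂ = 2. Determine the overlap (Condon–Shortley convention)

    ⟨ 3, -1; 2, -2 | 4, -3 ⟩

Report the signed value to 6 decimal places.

+√(1/2) = +0.707107

√[9·1!5!3!/10! · 2!4!0!4!1!7!] = √(10368)
  +(−1)^0/∏(0,1,4,0,1,3)! = 1/144  (running 1/144)
⟨..|..⟩ = √(10368)·(1/144) = +0.707107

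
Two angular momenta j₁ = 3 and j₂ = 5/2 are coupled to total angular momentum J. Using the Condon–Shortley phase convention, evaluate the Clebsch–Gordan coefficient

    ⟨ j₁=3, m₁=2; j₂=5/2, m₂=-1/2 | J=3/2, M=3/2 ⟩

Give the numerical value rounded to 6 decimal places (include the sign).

triangle: 4!*2!*1!/8! = 48/40320
(j±m)!: 5!*1!*2!*3!*3!*0! = 8640
prefactor² = (2J+1)*Δ*N² = 288/7
  k=1: −1/(1!*3!*0!*1!*2!*0!) = -1/12
Σ = -1/12  ⇒  CG² = 288/7*(-1/12)² = 2/7
CG = −√(2/7) = -0.534522

−√(2/7) ≈ -0.534522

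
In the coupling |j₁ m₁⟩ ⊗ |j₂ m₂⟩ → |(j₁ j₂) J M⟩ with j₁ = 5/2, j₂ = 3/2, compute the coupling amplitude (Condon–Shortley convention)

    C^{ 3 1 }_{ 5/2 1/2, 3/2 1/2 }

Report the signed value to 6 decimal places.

√[7·1!4!2!/8! · 3!2!2!1!4!2!] = √(48/5)
  +(−1)^0/∏(0,1,2,2,2,0)! = 1/8  (running 1/8)
  +(−1)^1/∏(1,0,1,1,3,1)! = -1/6  (running -1/24)
⟨..|..⟩ = √(48/5)·(-1/24) = -0.129099

−√(1/60) = -0.129099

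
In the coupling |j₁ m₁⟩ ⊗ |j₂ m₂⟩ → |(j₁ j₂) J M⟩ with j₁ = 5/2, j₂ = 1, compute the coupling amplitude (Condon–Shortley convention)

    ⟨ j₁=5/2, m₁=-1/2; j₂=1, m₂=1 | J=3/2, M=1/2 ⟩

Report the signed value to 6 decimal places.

+0.447214  (= +√(1/5))

√[4·2!3!0!/6! · 2!3!2!0!2!1!] = √(16/5)
  +(−1)^2/∏(2,0,1,0,2,0)! = 1/4  (running 1/4)
⟨..|..⟩ = √(16/5)·(1/4) = +0.447214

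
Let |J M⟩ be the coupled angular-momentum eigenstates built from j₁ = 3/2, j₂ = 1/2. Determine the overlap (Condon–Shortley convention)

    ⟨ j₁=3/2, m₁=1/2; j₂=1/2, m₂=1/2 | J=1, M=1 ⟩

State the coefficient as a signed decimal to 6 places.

-0.500000  (= −√(1/4))

j₁+j₂−J=1  J+j₁−j₂=2  J−j₁+j₂=0  j₁+j₂+J+1=4
(j₁±m₁, j₂±m₂, J±M) = (2,1,1,0,2,0)
P² = 1
sum k=1..1:
  [1] −1/2 = -1/2
S = -1/2
C² = P²·S² = 1/4 ; C = -0.500000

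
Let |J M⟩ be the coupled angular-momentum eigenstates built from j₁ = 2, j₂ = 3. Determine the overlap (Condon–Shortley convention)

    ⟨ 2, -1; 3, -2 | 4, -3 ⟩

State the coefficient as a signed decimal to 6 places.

+√(1/20) ≈ +0.223607

√[9·1!3!5!/10! · 1!3!1!5!1!7!] = √(6480)
  +(−1)^0/∏(0,1,3,1,0,4)! = 1/144  (running 1/144)
  +(−1)^1/∏(1,0,2,0,1,5)! = -1/240  (running 1/360)
⟨..|..⟩ = √(6480)·(1/360) = +0.223607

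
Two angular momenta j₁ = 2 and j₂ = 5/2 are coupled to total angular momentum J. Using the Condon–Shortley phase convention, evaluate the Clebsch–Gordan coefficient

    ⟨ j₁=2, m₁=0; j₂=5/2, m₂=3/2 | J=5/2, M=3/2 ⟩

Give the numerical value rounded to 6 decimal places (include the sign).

−√(1/70) ≈ -0.119523

√[6·2!2!3!/8! · 2!2!4!1!4!1!] = √(288/35)
  +(−1)^1/∏(1,1,1,3,1,0)! = -1/6  (running -1/6)
  +(−1)^2/∏(2,0,0,2,2,1)! = 1/8  (running -1/24)
⟨..|..⟩ = √(288/35)·(-1/24) = -0.119523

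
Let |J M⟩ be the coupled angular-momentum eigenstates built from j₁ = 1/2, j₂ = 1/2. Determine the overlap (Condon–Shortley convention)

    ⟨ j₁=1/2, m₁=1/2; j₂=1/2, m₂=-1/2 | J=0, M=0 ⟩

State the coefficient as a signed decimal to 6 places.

+0.707107  (= +√(1/2))

j₁+j₂−J=1  J+j₁−j₂=0  J−j₁+j₂=0  j₁+j₂+J+1=2
(j₁±m₁, j₂±m₂, J±M) = (1,0,0,1,0,0)
P² = 1/2
sum k=0..0:
  [0] +1/1 = 1
S = 1
C² = P²·S² = 1/2 ; C = +0.707107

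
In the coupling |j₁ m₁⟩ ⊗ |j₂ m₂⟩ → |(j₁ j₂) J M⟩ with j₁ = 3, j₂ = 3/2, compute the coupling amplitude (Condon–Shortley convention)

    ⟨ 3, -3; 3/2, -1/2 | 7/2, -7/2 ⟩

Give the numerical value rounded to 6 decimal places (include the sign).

j₁+j₂−J=1  J+j₁−j₂=5  J−j₁+j₂=2  j₁+j₂+J+1=9
(j₁±m₁, j₂±m₂, J±M) = (0,6,1,2,0,7)
P² = 38400
sum k=1..1:
  [1] −1/240 = -1/240
S = -1/240
C² = P²·S² = 2/3 ; C = -0.816497

−√(2/3) = -0.816497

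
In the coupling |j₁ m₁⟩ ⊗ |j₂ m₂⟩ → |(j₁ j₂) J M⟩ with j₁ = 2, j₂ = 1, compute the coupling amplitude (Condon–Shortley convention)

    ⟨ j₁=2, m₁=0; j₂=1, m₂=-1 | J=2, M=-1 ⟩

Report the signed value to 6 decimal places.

+0.707107

j₁+j₂−J=1  J+j₁−j₂=3  J−j₁+j₂=1  j₁+j₂+J+1=6
(j₁±m₁, j₂±m₂, J±M) = (2,2,0,2,1,3)
P² = 2
sum k=0..0:
  [0] +1/2 = 1/2
S = 1/2
C² = P²·S² = 1/2 ; C = +0.707107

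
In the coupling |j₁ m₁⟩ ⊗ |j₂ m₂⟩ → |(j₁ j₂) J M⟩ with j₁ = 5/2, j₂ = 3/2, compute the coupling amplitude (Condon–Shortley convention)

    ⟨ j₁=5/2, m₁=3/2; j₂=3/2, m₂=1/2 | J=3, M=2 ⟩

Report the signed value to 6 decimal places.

+√(1/12) ≈ +0.288675

√[7·1!4!2!/8! · 4!1!2!1!5!1!] = √(48)
  +(−1)^0/∏(0,1,1,2,3,0)! = 1/12  (running 1/12)
  +(−1)^1/∏(1,0,0,1,4,1)! = -1/24  (running 1/24)
⟨..|..⟩ = √(48)·(1/24) = +0.288675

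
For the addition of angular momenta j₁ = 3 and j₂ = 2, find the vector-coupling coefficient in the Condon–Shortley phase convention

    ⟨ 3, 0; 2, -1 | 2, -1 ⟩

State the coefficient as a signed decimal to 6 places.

-0.534522

triangle: 3!*3!*1!/8! = 36/40320
(j±m)!: 3!*3!*1!*3!*1!*3! = 1296
prefactor² = (2J+1)*Δ*N² = 81/14
  k=0: +1/(0!*3!*3!*1!*0!*0!) = 1/36
  k=1: −1/(1!*2!*2!*0!*1!*1!) = -1/4
Σ = -2/9  ⇒  CG² = 81/14*(-2/9)² = 2/7
CG = −√(2/7) = -0.534522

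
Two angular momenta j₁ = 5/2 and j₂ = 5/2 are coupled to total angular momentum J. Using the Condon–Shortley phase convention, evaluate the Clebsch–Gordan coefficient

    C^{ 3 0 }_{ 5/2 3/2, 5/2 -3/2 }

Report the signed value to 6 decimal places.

triangle: 2!·3!·3!/9! = 72/362880
(j±m)!: 4!·1!·1!·4!·3!·3! = 20736
prefactor² = (2J+1)·Δ·N² = 144/5
  k=0: +1/(0!·2!·1!·1!·2!·2!) = 1/8
  k=1: −1/(1!·1!·0!·0!·3!·3!) = -1/36
Σ = 7/72  ⇒  CG² = 144/5·7/72² = 49/180
CG = +√(49/180) = +0.521749

+√(49/180) = +0.521749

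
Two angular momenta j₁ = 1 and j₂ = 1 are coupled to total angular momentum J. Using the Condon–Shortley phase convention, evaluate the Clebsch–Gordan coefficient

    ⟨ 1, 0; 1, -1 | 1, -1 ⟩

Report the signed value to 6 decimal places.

+0.707107  (= +√(1/2))

√[3·1!1!1!/4! · 1!1!0!2!0!2!] = √(1/2)
  +(−1)^0/∏(0,1,1,0,0,1)! = 1  (running 1)
⟨..|..⟩ = √(1/2)·(1) = +0.707107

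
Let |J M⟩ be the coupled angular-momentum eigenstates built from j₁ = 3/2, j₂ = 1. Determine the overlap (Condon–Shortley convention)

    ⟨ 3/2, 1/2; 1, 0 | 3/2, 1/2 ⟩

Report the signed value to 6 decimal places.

+√(1/15) = +0.258199

√[4·1!2!1!/5! · 2!1!1!1!2!1!] = √(4/15)
  +(−1)^0/∏(0,1,1,1,1,0)! = 1  (running 1)
  +(−1)^1/∏(1,0,0,0,2,1)! = -1/2  (running 1/2)
⟨..|..⟩ = √(4/15)·(1/2) = +0.258199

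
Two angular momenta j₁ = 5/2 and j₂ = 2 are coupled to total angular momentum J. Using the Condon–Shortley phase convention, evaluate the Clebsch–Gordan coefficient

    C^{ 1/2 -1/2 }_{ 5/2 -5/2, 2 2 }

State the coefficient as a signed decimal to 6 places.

√[2·4!1!0!/6! · 0!5!4!0!0!1!] = √(192)
  +(−1)^4/∏(4,0,1,0,0,0)! = 1/24  (running 1/24)
⟨..|..⟩ = √(192)·(1/24) = +0.577350

+√(1/3) ≈ +0.577350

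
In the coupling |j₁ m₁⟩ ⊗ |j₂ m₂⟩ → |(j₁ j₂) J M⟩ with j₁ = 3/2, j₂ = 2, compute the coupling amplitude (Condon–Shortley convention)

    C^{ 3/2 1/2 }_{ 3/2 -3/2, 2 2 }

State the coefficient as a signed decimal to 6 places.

√[4·2!1!2!/6! · 0!3!4!0!2!1!] = √(32/5)
  +(−1)^2/∏(2,0,1,2,0,0)! = 1/4  (running 1/4)
⟨..|..⟩ = √(32/5)·(1/4) = +0.632456

+0.632456  (= +√(2/5))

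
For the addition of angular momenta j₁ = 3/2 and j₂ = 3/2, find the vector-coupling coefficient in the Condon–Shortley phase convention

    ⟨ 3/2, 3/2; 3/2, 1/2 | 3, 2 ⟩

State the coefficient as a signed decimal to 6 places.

j₁+j₂−J=0  J+j₁−j₂=3  J−j₁+j₂=3  j₁+j₂+J+1=7
(j₁±m₁, j₂±m₂, J±M) = (3,0,2,1,5,1)
P² = 72
sum k=0..0:
  [0] +1/12 = 1/12
S = 1/12
C² = P²·S² = 1/2 ; C = +0.707107

+√(1/2) ≈ +0.707107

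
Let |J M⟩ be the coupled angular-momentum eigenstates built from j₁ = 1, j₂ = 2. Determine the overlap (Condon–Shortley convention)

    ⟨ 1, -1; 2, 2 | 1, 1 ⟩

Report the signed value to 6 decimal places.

+√(3/5) ≈ +0.774597

j₁+j₂−J=2  J+j₁−j₂=0  J−j₁+j₂=2  j₁+j₂+J+1=5
(j₁±m₁, j₂±m₂, J±M) = (0,2,4,0,2,0)
P² = 48/5
sum k=2..2:
  [2] +1/4 = 1/4
S = 1/4
C² = P²·S² = 3/5 ; C = +0.774597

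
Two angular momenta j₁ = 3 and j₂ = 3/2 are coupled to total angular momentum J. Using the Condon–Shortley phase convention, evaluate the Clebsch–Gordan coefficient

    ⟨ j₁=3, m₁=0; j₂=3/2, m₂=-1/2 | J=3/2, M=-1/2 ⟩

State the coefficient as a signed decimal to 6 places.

√[4·3!3!0!/7! · 3!3!1!2!1!2!] = √(144/35)
  +(−1)^1/∏(1,2,2,0,1,0)! = -1/4  (running -1/4)
⟨..|..⟩ = √(144/35)·(-1/4) = -0.507093

−√(9/35) ≈ -0.507093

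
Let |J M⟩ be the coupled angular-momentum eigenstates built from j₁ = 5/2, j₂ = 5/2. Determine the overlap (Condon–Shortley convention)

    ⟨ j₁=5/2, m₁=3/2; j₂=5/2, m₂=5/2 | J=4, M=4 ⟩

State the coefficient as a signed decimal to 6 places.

-0.707107

triangle: 1!·4!·4!/10! = 576/3628800
(j±m)!: 4!·1!·5!·0!·8!·0! = 116121600
prefactor² = (2J+1)·Δ·N² = 165888
  k=1: −1/(1!·0!·0!·4!·4!·0!) = -1/576
Σ = -1/576  ⇒  CG² = 165888·(-1/576)² = 1/2
CG = −√(1/2) = -0.707107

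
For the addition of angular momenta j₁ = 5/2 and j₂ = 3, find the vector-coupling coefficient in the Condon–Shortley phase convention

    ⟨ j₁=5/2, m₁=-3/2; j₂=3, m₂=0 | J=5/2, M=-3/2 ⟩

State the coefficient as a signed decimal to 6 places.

√[6·3!2!3!/9! · 1!4!3!3!1!4!] = √(864/35)
  +(−1)^2/∏(2,1,2,1,0,2)! = 1/8  (running 1/8)
  +(−1)^3/∏(3,0,1,0,1,3)! = -1/36  (running 7/72)
⟨..|..⟩ = √(864/35)·(7/72) = +0.483046

+√(7/30) = +0.483046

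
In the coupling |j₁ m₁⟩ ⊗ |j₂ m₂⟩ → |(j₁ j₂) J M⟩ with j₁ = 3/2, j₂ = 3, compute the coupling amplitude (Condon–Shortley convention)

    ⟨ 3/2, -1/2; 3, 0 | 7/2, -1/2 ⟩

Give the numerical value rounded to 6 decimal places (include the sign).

−√(2/21) ≈ -0.308607

√[8·1!2!5!/9! · 1!2!3!3!3!4!] = √(384/7)
  +(−1)^0/∏(0,1,2,3,0,2)! = 1/24  (running 1/24)
  +(−1)^1/∏(1,0,1,2,1,3)! = -1/12  (running -1/24)
⟨..|..⟩ = √(384/7)·(-1/24) = -0.308607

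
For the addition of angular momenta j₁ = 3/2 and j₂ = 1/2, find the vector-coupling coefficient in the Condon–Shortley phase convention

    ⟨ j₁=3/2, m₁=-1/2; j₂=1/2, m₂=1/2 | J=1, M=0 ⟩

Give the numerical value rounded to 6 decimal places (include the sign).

triangle: 1!*2!*0!/4! = 2/24
(j±m)!: 1!*2!*1!*0!*1!*1! = 2
prefactor² = (2J+1)*Δ*N² = 1/2
  k=1: −1/(1!*0!*1!*0!*1!*0!) = -1
Σ = -1  ⇒  CG² = 1/2*(-1)² = 1/2
CG = −√(1/2) = -0.707107

−√(1/2) = -0.707107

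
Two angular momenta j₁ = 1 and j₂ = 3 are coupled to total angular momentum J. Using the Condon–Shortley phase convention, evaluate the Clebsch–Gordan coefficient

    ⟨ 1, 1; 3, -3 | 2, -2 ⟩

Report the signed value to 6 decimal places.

+0.845154  (= +√(5/7))

√[5·2!0!4!/7! · 2!0!0!6!0!4!] = √(11520/7)
  +(−1)^0/∏(0,2,0,0,0,4)! = 1/48  (running 1/48)
⟨..|..⟩ = √(11520/7)·(1/48) = +0.845154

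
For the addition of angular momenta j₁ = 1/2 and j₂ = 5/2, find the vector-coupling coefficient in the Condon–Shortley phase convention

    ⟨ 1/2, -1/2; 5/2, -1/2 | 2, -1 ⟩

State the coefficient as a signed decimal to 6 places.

−√(1/3) = -0.577350

triangle: 1!*0!*4!/6! = 24/720
(j±m)!: 0!*1!*2!*3!*1!*3! = 72
prefactor² = (2J+1)*Δ*N² = 12
  k=1: −1/(1!*0!*0!*1!*0!*3!) = -1/6
Σ = -1/6  ⇒  CG² = 12*(-1/6)² = 1/3
CG = −√(1/3) = -0.577350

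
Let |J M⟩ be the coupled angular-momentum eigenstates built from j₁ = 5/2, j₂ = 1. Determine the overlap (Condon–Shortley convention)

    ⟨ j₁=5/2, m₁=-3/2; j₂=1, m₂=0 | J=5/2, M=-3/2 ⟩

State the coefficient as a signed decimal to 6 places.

-0.507093  (= −√(9/35))

triangle: 1!·4!·1!/7! = 24/5040
(j±m)!: 1!·4!·1!·1!·1!·4! = 576
prefactor² = (2J+1)·Δ·N² = 576/35
  k=0: +1/(0!·1!·4!·1!·0!·0!) = 1/24
  k=1: −1/(1!·0!·3!·0!·1!·1!) = -1/6
Σ = -1/8  ⇒  CG² = 576/35·(-1/8)² = 9/35
CG = −√(9/35) = -0.507093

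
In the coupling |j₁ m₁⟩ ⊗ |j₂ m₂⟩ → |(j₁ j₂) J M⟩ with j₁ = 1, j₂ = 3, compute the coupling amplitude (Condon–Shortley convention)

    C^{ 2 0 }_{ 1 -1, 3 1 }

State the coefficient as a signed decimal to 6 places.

√[5·2!0!4!/7! · 0!2!4!2!2!2!] = √(128/7)
  +(−1)^2/∏(2,0,0,2,0,2)! = 1/8  (running 1/8)
⟨..|..⟩ = √(128/7)·(1/8) = +0.534522

+0.534522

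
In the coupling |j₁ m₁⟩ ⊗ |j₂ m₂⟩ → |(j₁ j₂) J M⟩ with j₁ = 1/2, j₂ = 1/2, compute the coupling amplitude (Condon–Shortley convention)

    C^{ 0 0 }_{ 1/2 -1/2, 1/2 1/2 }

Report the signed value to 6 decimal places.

−√(1/2) ≈ -0.707107

√[1·1!0!0!/2! · 0!1!1!0!0!0!] = √(1/2)
  +(−1)^1/∏(1,0,0,0,0,0)! = -1  (running -1)
⟨..|..⟩ = √(1/2)·(-1) = -0.707107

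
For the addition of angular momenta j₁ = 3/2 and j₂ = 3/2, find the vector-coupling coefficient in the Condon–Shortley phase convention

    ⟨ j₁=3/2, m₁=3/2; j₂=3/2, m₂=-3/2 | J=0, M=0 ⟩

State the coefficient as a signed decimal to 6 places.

√[1·3!0!0!/4! · 3!0!0!3!0!0!] = √(9)
  +(−1)^0/∏(0,3,0,0,0,0)! = 1/6  (running 1/6)
⟨..|..⟩ = √(9)·(1/6) = +0.500000

+√(1/4) ≈ +0.500000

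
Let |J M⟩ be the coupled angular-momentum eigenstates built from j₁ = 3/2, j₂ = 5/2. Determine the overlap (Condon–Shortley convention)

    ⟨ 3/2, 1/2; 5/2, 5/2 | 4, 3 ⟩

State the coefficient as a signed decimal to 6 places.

triangle: 0!·3!·5!/9! = 720/362880
(j±m)!: 2!·1!·5!·0!·7!·1! = 1209600
prefactor² = (2J+1)·Δ·N² = 21600
  k=0: +1/(0!·0!·1!·5!·2!·0!) = 1/240
Σ = 1/240  ⇒  CG² = 21600·1/240² = 3/8
CG = +√(3/8) = +0.612372

+√(3/8) ≈ +0.612372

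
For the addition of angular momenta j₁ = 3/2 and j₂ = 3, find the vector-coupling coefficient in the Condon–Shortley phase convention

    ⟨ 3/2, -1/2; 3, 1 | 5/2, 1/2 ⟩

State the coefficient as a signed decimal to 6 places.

√[6·2!1!4!/8! · 1!2!4!2!3!2!] = √(288/35)
  +(−1)^1/∏(1,1,1,3,0,1)! = -1/6  (running -1/6)
  +(−1)^2/∏(2,0,0,2,1,2)! = 1/8  (running -1/24)
⟨..|..⟩ = √(288/35)·(-1/24) = -0.119523

−√(1/70) ≈ -0.119523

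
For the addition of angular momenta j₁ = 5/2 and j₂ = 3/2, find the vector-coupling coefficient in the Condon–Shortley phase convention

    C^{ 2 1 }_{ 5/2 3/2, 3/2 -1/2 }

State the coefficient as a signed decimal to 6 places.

√[5·2!3!1!/7! · 4!1!1!2!3!1!] = √(24/7)
  +(−1)^0/∏(0,2,1,1,2,0)! = 1/4  (running 1/4)
  +(−1)^1/∏(1,1,0,0,3,1)! = -1/6  (running 1/12)
⟨..|..⟩ = √(24/7)·(1/12) = +0.154303

+√(1/42) ≈ +0.154303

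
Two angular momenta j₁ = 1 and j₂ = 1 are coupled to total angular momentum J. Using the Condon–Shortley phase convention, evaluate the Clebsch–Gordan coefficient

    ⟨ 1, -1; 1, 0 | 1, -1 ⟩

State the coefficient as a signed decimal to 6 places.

triangle: 1!*1!*1!/4! = 1/24
(j±m)!: 0!*2!*1!*1!*0!*2! = 4
prefactor² = (2J+1)*Δ*N² = 1/2
  k=1: −1/(1!*0!*1!*0!*0!*1!) = -1
Σ = -1  ⇒  CG² = 1/2*(-1)² = 1/2
CG = −√(1/2) = -0.707107

−√(1/2) ≈ -0.707107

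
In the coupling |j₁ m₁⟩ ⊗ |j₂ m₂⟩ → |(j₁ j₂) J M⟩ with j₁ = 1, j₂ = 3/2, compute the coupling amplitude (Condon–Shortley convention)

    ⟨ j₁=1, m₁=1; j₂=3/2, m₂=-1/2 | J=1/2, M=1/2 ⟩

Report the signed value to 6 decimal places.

+√(1/6) ≈ +0.408248

j₁+j₂−J=2  J+j₁−j₂=0  J−j₁+j₂=1  j₁+j₂+J+1=4
(j₁±m₁, j₂±m₂, J±M) = (2,0,1,2,1,0)
P² = 2/3
sum k=0..0:
  [0] +1/2 = 1/2
S = 1/2
C² = P²·S² = 1/6 ; C = +0.408248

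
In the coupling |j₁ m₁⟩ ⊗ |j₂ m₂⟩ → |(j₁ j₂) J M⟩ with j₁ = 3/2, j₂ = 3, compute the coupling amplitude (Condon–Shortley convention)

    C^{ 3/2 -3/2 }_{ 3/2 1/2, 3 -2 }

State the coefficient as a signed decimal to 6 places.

√[4·3!0!3!/7! · 2!1!1!5!0!3!] = √(288/7)
  +(−1)^1/∏(1,2,0,0,0,3)! = -1/12  (running -1/12)
⟨..|..⟩ = √(288/7)·(-1/12) = -0.534522

−√(2/7) ≈ -0.534522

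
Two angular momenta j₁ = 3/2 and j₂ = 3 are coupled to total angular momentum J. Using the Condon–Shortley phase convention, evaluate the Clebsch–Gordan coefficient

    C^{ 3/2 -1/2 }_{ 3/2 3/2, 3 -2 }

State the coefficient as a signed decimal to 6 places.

√[4·3!0!3!/7! · 3!0!1!5!1!2!] = √(288/7)
  +(−1)^0/∏(0,3,0,1,0,2)! = 1/12  (running 1/12)
⟨..|..⟩ = √(288/7)·(1/12) = +0.534522

+√(2/7) ≈ +0.534522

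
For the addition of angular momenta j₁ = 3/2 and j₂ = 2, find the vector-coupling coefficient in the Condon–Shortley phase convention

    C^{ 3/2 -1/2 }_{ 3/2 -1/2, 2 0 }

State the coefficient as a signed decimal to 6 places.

−√(1/5) ≈ -0.447214

j₁+j₂−J=2  J+j₁−j₂=1  J−j₁+j₂=2  j₁+j₂+J+1=6
(j₁±m₁, j₂±m₂, J±M) = (1,2,2,2,1,2)
P² = 16/45
sum k=1..2:
  [1] −1/1 = -1
  [2] +1/4 = 1/4
S = -3/4
C² = P²·S² = 1/5 ; C = -0.447214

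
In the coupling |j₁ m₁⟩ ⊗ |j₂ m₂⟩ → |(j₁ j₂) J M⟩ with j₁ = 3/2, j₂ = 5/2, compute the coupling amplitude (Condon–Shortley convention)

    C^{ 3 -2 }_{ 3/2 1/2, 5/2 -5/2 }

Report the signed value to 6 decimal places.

+√(5/12) = +0.645497

j₁+j₂−J=1  J+j₁−j₂=2  J−j₁+j₂=4  j₁+j₂+J+1=8
(j₁±m₁, j₂±m₂, J±M) = (2,1,0,5,1,5)
P² = 240
sum k=0..0:
  [0] +1/24 = 1/24
S = 1/24
C² = P²·S² = 5/12 ; C = +0.645497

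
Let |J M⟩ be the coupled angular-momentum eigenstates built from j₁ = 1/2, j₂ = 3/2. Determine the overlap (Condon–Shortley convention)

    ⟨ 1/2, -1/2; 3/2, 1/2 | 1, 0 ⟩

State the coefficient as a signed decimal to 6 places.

j₁+j₂−J=1  J+j₁−j₂=0  J−j₁+j₂=2  j₁+j₂+J+1=4
(j₁±m₁, j₂±m₂, J±M) = (0,1,2,1,1,1)
P² = 1/2
sum k=1..1:
  [1] −1/1 = -1
S = -1
C² = P²·S² = 1/2 ; C = -0.707107

−√(1/2) ≈ -0.707107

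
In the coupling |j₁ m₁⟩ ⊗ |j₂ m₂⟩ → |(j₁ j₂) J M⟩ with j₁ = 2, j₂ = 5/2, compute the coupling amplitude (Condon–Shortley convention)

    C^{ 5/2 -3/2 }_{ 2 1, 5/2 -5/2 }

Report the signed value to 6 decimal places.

+0.654654  (= +√(3/7))

√[6·2!2!3!/8! · 3!1!0!5!1!4!] = √(432/7)
  +(−1)^0/∏(0,2,1,0,1,3)! = 1/12  (running 1/12)
⟨..|..⟩ = √(432/7)·(1/12) = +0.654654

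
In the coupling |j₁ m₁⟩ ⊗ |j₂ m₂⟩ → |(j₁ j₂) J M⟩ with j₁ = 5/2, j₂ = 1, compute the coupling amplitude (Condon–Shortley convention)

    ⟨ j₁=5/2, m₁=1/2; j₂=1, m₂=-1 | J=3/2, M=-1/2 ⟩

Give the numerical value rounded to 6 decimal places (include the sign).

+0.447214  (= +√(1/5))

√[4·2!3!0!/6! · 3!2!0!2!1!2!] = √(16/5)
  +(−1)^0/∏(0,2,2,0,1,0)! = 1/4  (running 1/4)
⟨..|..⟩ = √(16/5)·(1/4) = +0.447214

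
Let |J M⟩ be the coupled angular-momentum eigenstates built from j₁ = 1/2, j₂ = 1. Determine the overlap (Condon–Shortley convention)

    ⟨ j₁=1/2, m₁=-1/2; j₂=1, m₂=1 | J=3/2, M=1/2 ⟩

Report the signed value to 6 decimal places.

√[4·0!1!2!/4! · 0!1!2!0!2!1!] = √(4/3)
  +(−1)^0/∏(0,0,1,2,0,0)! = 1/2  (running 1/2)
⟨..|..⟩ = √(4/3)·(1/2) = +0.577350

+0.577350  (= +√(1/3))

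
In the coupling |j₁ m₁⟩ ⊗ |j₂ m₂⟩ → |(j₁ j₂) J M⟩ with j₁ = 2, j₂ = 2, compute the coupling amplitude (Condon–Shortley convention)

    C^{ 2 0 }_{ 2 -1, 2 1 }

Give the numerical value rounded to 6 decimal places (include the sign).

j₁+j₂−J=2  J+j₁−j₂=2  J−j₁+j₂=2  j₁+j₂+J+1=7
(j₁±m₁, j₂±m₂, J±M) = (1,3,3,1,2,2)
P² = 8/7
sum k=1..2:
  [1] −1/4 = -1/4
  [2] +1/2 = 1/2
S = 1/4
C² = P²·S² = 1/14 ; C = +0.267261

+0.267261  (= +√(1/14))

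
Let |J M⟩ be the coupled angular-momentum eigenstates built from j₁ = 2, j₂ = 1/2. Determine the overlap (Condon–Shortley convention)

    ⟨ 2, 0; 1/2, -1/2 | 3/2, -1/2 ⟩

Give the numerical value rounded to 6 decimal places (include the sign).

+0.632456

triangle: 1!*3!*0!/5! = 6/120
(j±m)!: 2!*2!*0!*1!*1!*2! = 8
prefactor² = (2J+1)*Δ*N² = 8/5
  k=0: +1/(0!*1!*2!*0!*1!*0!) = 1/2
Σ = 1/2  ⇒  CG² = 8/5*1/2² = 2/5
CG = +√(2/5) = +0.632456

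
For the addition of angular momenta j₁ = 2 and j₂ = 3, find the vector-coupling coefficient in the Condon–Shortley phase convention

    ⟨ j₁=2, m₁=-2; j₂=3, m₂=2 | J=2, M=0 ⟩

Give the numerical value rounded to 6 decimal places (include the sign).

−√(5/14) = -0.597614

√[5·3!1!3!/8! · 0!4!5!1!2!2!] = √(360/7)
  +(−1)^3/∏(3,0,1,2,0,1)! = -1/12  (running -1/12)
⟨..|..⟩ = √(360/7)·(-1/12) = -0.597614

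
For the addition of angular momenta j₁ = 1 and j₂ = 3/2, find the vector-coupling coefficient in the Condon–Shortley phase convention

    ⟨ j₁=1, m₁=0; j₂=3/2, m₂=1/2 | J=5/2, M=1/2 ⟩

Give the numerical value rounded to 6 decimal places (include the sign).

+0.774597

√[6·0!2!3!/6! · 1!1!2!1!3!2!] = √(12/5)
  +(−1)^0/∏(0,0,1,2,1,1)! = 1/2  (running 1/2)
⟨..|..⟩ = √(12/5)·(1/2) = +0.774597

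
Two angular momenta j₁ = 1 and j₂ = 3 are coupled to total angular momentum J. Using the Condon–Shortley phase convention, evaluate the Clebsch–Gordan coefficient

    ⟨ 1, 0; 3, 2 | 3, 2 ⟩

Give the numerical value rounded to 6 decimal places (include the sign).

triangle: 1!*1!*5!/8! = 120/40320
(j±m)!: 1!*1!*5!*1!*5!*1! = 14400
prefactor² = (2J+1)*Δ*N² = 300
  k=0: +1/(0!*1!*1!*5!*0!*0!) = 1/120
  k=1: −1/(1!*0!*0!*4!*1!*1!) = -1/24
Σ = -1/30  ⇒  CG² = 300*(-1/30)² = 1/3
CG = −√(1/3) = -0.577350

−√(1/3) ≈ -0.577350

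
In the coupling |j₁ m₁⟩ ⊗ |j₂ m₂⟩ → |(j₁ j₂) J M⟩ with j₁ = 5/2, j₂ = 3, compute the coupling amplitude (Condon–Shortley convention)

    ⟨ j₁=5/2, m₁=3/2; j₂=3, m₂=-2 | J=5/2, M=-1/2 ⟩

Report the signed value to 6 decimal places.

j₁+j₂−J=3  J+j₁−j₂=2  J−j₁+j₂=3  j₁+j₂+J+1=9
(j₁±m₁, j₂±m₂, J±M) = (4,1,1,5,2,3)
P² = 288/7
sum k=0..1:
  [0] +1/12 = 1/12
  [1] −1/24 = -1/24
S = 1/24
C² = P²·S² = 1/14 ; C = +0.267261

+√(1/14) = +0.267261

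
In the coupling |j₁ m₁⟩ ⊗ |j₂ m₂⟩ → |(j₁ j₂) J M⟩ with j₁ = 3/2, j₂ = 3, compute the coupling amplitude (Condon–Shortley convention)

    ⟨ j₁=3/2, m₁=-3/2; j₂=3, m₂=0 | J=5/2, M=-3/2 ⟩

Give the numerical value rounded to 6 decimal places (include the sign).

+0.507093  (= +√(9/35))

triangle: 2!*1!*4!/8! = 48/40320
(j±m)!: 0!*3!*3!*3!*1!*4! = 5184
prefactor² = (2J+1)*Δ*N² = 1296/35
  k=2: +1/(2!*0!*1!*1!*0!*3!) = 1/12
Σ = 1/12  ⇒  CG² = 1296/35*1/12² = 9/35
CG = +√(9/35) = +0.507093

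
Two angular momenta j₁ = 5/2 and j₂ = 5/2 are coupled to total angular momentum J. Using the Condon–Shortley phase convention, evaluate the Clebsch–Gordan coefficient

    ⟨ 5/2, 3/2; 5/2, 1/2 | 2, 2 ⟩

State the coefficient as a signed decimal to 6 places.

−√(9/28) ≈ -0.566947

triangle: 3!×2!×2!/8! = 24/40320
(j±m)!: 4!×1!×3!×2!×4!×0! = 6912
prefactor² = (2J+1)×Δ×N² = 144/7
  k=1: −1/(1!×2!×0!×2!×2!×0!) = -1/8
Σ = -1/8  ⇒  CG² = 144/7×(-1/8)² = 9/28
CG = −√(9/28) = -0.566947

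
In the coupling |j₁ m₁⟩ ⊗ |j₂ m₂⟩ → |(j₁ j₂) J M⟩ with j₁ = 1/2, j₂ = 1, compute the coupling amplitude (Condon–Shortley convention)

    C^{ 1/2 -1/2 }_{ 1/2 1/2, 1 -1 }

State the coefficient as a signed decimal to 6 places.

+√(2/3) ≈ +0.816497

j₁+j₂−J=1  J+j₁−j₂=0  J−j₁+j₂=1  j₁+j₂+J+1=3
(j₁±m₁, j₂±m₂, J±M) = (1,0,0,2,0,1)
P² = 2/3
sum k=0..0:
  [0] +1/1 = 1
S = 1
C² = P²·S² = 2/3 ; C = +0.816497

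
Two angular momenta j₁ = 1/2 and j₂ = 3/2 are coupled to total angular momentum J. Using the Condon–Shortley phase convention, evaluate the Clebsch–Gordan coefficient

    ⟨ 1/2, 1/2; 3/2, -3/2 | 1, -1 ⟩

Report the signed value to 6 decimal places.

j₁+j₂−J=1  J+j₁−j₂=0  J−j₁+j₂=2  j₁+j₂+J+1=4
(j₁±m₁, j₂±m₂, J±M) = (1,0,0,3,0,2)
P² = 3
sum k=0..0:
  [0] +1/2 = 1/2
S = 1/2
C² = P²·S² = 3/4 ; C = +0.866025

+0.866025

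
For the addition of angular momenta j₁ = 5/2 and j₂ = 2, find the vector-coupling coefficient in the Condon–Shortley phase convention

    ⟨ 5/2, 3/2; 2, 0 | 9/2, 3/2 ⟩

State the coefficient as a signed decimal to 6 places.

j₁+j₂−J=0  J+j₁−j₂=5  J−j₁+j₂=4  j₁+j₂+J+1=10
(j₁±m₁, j₂±m₂, J±M) = (4,1,2,2,6,3)
P² = 23040/7
sum k=0..0:
  [0] +1/96 = 1/96
S = 1/96
C² = P²·S² = 5/14 ; C = +0.597614

+√(5/14) ≈ +0.597614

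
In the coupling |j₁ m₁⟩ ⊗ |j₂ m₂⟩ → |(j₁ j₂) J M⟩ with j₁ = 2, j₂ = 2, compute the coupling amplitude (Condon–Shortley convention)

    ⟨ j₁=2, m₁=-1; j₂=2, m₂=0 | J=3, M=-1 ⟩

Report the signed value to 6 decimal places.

−√(1/5) ≈ -0.447214

j₁+j₂−J=1  J+j₁−j₂=3  J−j₁+j₂=3  j₁+j₂+J+1=8
(j₁±m₁, j₂±m₂, J±M) = (1,3,2,2,2,4)
P² = 36/5
sum k=0..1:
  [0] +1/12 = 1/12
  [1] −1/4 = -1/4
S = -1/6
C² = P²·S² = 1/5 ; C = -0.447214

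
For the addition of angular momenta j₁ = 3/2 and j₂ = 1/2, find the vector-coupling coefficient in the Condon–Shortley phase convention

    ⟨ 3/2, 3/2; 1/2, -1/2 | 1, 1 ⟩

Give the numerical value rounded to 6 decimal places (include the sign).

+0.866025

√[3·1!2!0!/4! · 3!0!0!1!2!0!] = √(3)
  +(−1)^0/∏(0,1,0,0,2,0)! = 1/2  (running 1/2)
⟨..|..⟩ = √(3)·(1/2) = +0.866025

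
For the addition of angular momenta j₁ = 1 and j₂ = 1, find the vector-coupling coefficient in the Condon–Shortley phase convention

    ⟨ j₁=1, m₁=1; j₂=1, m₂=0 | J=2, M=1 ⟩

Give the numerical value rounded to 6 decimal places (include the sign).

√[5·0!2!2!/5! · 2!0!1!1!3!1!] = √(2)
  +(−1)^0/∏(0,0,0,1,2,1)! = 1/2  (running 1/2)
⟨..|..⟩ = √(2)·(1/2) = +0.707107

+√(1/2) ≈ +0.707107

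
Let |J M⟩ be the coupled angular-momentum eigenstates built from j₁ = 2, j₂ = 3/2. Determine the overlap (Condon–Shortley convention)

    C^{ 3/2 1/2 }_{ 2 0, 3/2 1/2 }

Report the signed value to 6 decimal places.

−√(1/5) ≈ -0.447214

√[4·2!2!1!/6! · 2!2!2!1!2!1!] = √(16/45)
  +(−1)^1/∏(1,1,1,1,1,0)! = -1  (running -1)
  +(−1)^2/∏(2,0,0,0,2,1)! = 1/4  (running -3/4)
⟨..|..⟩ = √(16/45)·(-3/4) = -0.447214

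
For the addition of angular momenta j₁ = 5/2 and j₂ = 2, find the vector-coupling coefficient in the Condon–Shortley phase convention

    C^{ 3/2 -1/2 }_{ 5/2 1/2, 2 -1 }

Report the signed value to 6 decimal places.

j₁+j₂−J=3  J+j₁−j₂=2  J−j₁+j₂=1  j₁+j₂+J+1=7
(j₁±m₁, j₂±m₂, J±M) = (3,2,1,3,1,2)
P² = 48/35
sum k=0..1:
  [0] +1/12 = 1/12
  [1] −1/2 = -1/2
S = -5/12
C² = P²·S² = 5/21 ; C = -0.487950

-0.487950  (= −√(5/21))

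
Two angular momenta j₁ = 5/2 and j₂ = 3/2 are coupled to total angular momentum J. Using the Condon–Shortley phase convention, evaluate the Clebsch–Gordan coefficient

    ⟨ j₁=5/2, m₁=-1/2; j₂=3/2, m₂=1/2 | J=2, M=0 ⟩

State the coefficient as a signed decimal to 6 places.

j₁+j₂−J=2  J+j₁−j₂=3  J−j₁+j₂=1  j₁+j₂+J+1=7
(j₁±m₁, j₂±m₂, J±M) = (2,3,2,1,2,2)
P² = 8/7
sum k=1..2:
  [1] −1/2 = -1/2
  [2] +1/4 = 1/4
S = -1/4
C² = P²·S² = 1/14 ; C = -0.267261

−√(1/14) ≈ -0.267261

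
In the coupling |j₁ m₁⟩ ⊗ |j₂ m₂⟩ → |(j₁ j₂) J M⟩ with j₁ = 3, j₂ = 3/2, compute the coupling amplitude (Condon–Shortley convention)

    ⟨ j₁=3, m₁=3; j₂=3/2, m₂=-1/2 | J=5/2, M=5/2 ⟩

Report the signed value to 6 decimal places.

+0.731925

j₁+j₂−J=2  J+j₁−j₂=4  J−j₁+j₂=1  j₁+j₂+J+1=8
(j₁±m₁, j₂±m₂, J±M) = (6,0,1,2,5,0)
P² = 8640/7
sum k=0..0:
  [0] +1/48 = 1/48
S = 1/48
C² = P²·S² = 15/28 ; C = +0.731925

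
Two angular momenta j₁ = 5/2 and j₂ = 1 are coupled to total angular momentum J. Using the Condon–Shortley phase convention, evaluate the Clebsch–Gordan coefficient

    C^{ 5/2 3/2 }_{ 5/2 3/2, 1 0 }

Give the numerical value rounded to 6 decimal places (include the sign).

j₁+j₂−J=1  J+j₁−j₂=4  J−j₁+j₂=1  j₁+j₂+J+1=7
(j₁±m₁, j₂±m₂, J±M) = (4,1,1,1,4,1)
P² = 576/35
sum k=0..1:
  [0] +1/6 = 1/6
  [1] −1/24 = -1/24
S = 1/8
C² = P²·S² = 9/35 ; C = +0.507093

+√(9/35) = +0.507093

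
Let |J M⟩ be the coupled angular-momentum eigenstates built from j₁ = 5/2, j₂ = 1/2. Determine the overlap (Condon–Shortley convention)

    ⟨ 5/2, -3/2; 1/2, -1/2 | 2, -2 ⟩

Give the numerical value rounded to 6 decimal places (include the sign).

triangle: 1!·4!·0!/6! = 24/720
(j±m)!: 1!·4!·0!·1!·0!·4! = 576
prefactor² = (2J+1)·Δ·N² = 96
  k=0: +1/(0!·1!·4!·0!·0!·0!) = 1/24
Σ = 1/24  ⇒  CG² = 96·1/24² = 1/6
CG = +√(1/6) = +0.408248

+√(1/6) = +0.408248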